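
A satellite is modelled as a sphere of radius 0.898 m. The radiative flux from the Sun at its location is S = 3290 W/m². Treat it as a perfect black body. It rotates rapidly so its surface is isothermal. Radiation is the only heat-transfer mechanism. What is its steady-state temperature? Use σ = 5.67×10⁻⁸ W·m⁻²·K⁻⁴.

At equilibrium, absorbed power = emitted power.
Absorbing cross-section = πr² = 2.533 m²; emitting surface = 4πr² = 10.13 m² (ratio 4).
S·A_cross = εσ·A_surf·T⁴  ⇒  T⁴ = S/(4σ).
T⁴ = 1.00·3290/(4·5.67×10⁻⁸) = 1.451×10¹⁰ K⁴.
T = (1.451×10¹⁰)^(1/4).

T ≈ 347 K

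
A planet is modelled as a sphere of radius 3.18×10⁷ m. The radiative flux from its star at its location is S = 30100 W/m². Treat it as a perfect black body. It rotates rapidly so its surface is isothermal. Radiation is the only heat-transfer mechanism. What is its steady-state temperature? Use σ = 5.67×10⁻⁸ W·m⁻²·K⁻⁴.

T ≈ 604 K

At equilibrium, absorbed power = emitted power.
Absorbing cross-section = πr² = 3.177×10¹⁵ m²; emitting surface = 4πr² = 1.271×10¹⁶ m² (ratio 4).
S·A_cross = εσ·A_surf·T⁴  ⇒  T⁴ = S/(4σ).
T⁴ = 1.00·30100/(4·5.67×10⁻⁸) = 1.327×10¹¹ K⁴.
T = (1.327×10¹¹)^(1/4).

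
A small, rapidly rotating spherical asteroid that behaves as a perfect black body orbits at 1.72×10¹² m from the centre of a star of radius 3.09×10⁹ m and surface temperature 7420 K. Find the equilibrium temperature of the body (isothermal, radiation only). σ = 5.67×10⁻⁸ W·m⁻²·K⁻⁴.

T ≈ 222 K

The star's surface emits σT_*⁴; at distance d the flux is S = σT_*⁴(R_*/d)².
S = 5.67×10⁻⁸·(7420)⁴·(3.09×10⁹/1.72×10¹²)² = 554.7 W/m².
For an isothermal sphere T⁴ = (1−a)S/(4σ) = 2.446×10⁹ K⁴.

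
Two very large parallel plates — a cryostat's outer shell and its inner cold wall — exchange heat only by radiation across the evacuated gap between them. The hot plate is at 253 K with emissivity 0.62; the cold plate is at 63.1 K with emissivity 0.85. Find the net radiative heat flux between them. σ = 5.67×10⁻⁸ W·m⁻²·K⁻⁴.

q ≈ 129 W/m²

For two infinite grey parallel plates, q = σ(T₁⁴ − T₂⁴)/(1/ε₁ + 1/ε₂ − 1).
T₁⁴ − T₂⁴ = 4.097×10⁹ − 1.585×10⁷ = 4.081×10⁹ K⁴.
1/ε₁ + 1/ε₂ − 1 = 1.613 + 1.176 − 1 = 1.789.
q = 5.67×10⁻⁸ × 4.081×10⁹ / 1.789.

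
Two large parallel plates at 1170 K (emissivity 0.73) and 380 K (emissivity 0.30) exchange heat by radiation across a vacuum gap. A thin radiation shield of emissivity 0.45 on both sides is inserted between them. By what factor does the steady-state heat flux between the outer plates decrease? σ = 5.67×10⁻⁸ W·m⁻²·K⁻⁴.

factor ≈ 1.93

Without shield: q₀ = σΔ(T⁴)/(1/ε₁+1/ε₂−1) with denominator 3.703.
With shield the two gaps are in series; the resistances add: (1/ε₁+1/ε_s−1)+(1/ε_s+1/ε₂−1) = 2.592+4.556 = 7.148.
Heat-flux ratio q₀/q = 7.148/3.703.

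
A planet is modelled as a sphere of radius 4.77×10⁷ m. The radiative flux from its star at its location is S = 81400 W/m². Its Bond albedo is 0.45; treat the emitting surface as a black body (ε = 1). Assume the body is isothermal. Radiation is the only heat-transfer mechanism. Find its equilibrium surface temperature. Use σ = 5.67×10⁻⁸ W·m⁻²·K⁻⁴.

At equilibrium, absorbed power = emitted power.
Absorbing cross-section = πr² = 7.148×10¹⁵ m²; emitting surface = 4πr² = 2.859×10¹⁶ m² (ratio 4).
(1−a)S·A_cross = εσ·A_surf·T⁴  ⇒  T⁴ = (1−a)S/(4σ).
T⁴ = 0.550·81400/(4·5.67×10⁻⁸) = 1.974×10¹¹ K⁴.
T = (1.974×10¹¹)^(1/4).

T ≈ 667 K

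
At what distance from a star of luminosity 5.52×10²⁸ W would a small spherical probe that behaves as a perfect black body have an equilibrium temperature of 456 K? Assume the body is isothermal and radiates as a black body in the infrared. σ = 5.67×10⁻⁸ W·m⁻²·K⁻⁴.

For an isothermal black-emitting sphere, (1−a)S·πr² = σ·4πr²·T⁴ ⇒ S = 4σT⁴/(1−a).
S = 4·5.67×10⁻⁸·(456)⁴/1.00 = 9806 W/m².
Flux falls as S = L/(4πd²), so d = √(L/(4πS)) = √(5.52×10²⁸/(4π·9806)).

d ≈ 6.69×10¹¹ m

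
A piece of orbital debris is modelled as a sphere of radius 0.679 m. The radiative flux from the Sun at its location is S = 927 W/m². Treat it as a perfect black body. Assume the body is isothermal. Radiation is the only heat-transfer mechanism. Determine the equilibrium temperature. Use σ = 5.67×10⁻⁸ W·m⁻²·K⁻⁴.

At equilibrium, absorbed power = emitted power.
Absorbing cross-section = πr² = 1.448 m²; emitting surface = 4πr² = 5.794 m² (ratio 4).
S·A_cross = εσ·A_surf·T⁴  ⇒  T⁴ = S/(4σ).
T⁴ = 1.00·927/(4·5.67×10⁻⁸) = 4.087×10⁹ K⁴.
T = (4.087×10⁹)^(1/4).

T ≈ 253 K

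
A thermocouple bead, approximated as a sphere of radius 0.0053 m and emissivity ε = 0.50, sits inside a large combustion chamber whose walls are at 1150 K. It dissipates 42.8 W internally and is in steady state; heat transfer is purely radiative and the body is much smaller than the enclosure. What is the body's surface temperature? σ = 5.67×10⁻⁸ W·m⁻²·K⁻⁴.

For a small grey body in a large enclosure, net radiated power = εσA(T⁴ − T_w⁴).
Steady state: P = εσA(T⁴ − T_w⁴) with A = 4πr² = 3.530×10⁻⁴ m².
T⁴ = P/(εσA) + T_w⁴ = 42.8/(0.50·5.67×10⁻⁸·3.530×10⁻⁴) + (1150)⁴
    = 4.277×10¹² + 1.749×10¹² = 6.026×10¹² K⁴.

T ≈ 1570 K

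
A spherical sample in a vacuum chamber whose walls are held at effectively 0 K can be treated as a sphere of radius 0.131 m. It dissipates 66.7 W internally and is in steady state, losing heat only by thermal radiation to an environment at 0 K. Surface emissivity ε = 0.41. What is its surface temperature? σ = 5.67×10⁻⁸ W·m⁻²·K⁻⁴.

T ≈ 340 K

Steady state: internal power = radiated power, P = εσA T⁴.
Radiating area A = 4πr² = 0.2157 m².
T⁴ = P/(εσA) = 66.7/(0.41·5.67×10⁻⁸·0.2157) = 1.330×10¹⁰ K⁴.
T = (1.330×10¹⁰)^(1/4).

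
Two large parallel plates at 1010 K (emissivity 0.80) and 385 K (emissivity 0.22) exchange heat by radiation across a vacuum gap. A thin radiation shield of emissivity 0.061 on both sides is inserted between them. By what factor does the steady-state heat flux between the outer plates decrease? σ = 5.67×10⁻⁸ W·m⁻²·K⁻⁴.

Without shield: q₀ = σΔ(T⁴)/(1/ε₁+1/ε₂−1) with denominator 4.795.
With shield the two gaps are in series; the resistances add: (1/ε₁+1/ε_s−1)+(1/ε_s+1/ε₂−1) = 16.64+19.94 = 36.58.
Heat-flux ratio q₀/q = 36.58/4.795.

factor ≈ 7.63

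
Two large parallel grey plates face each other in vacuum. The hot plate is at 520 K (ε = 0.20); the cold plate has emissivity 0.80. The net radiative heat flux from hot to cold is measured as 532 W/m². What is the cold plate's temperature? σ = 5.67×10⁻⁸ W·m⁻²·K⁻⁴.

q = σ(T₁⁴ − T₂⁴)/(1/ε₁ + 1/ε₂ − 1); denominator = 5.250.
T₂⁴ = T₁⁴ − q·(1/ε₁+1/ε₂−1)/σ = 7.312×10¹⁰ − 532·5.250/5.67×10⁻⁸
    = 2.386×10¹⁰ K⁴.

T₂ ≈ 393 K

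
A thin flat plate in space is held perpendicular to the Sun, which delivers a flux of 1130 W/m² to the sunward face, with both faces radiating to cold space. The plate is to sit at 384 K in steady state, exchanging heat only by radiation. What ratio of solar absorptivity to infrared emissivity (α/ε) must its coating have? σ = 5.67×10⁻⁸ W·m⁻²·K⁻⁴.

α/ε ≈ 2.18

Balance: αS·A = εσ·2A·T⁴ ⇒ α/ε = 2σT⁴/S.
α/ε = 2·5.67×10⁻⁸·(384)⁴/1130 = 2·5.67×10⁻⁸·2.174×10¹⁰/1130.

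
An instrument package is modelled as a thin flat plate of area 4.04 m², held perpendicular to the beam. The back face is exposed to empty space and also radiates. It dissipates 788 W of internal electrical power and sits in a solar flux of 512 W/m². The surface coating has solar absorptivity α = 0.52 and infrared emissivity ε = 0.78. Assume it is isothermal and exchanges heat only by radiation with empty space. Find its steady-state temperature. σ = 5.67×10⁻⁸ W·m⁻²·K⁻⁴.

At steady state, absorbed solar power + internal power = radiated power.
Absorbed: α·S·A_cross = 0.52·512·4.040 = 1076 W (cross-section A).
Total input = 1076 + 788 = 1864 W.
Radiated: εσ·A_surf·T⁴ with A_surf = 2A = 8.080 m².
T⁴ = 1864/(0.78·5.67×10⁻⁸·8.080) = 5.215×10⁹ K⁴.

T ≈ 269 K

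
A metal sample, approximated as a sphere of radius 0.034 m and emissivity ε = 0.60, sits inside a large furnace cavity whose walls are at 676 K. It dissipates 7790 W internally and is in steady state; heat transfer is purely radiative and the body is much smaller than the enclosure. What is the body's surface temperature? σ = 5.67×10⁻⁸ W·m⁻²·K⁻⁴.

For a small grey body in a large enclosure, net radiated power = εσA(T⁴ − T_w⁴).
Steady state: P = εσA(T⁴ − T_w⁴) with A = 4πr² = 0.01453 m².
T⁴ = P/(εσA) + T_w⁴ = 7790/(0.60·5.67×10⁻⁸·0.01453) + (676)⁴
    = 1.576×10¹³ + 2.088×10¹¹ = 1.597×10¹³ K⁴.

T ≈ 2000 K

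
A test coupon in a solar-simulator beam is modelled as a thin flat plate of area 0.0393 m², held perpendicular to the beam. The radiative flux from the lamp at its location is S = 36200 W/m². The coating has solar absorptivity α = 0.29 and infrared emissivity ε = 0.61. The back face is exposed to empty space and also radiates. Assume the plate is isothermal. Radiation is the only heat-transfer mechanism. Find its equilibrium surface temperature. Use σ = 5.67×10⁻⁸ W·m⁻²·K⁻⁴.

T ≈ 624 K

At equilibrium, absorbed power = emitted power.
Absorbing cross-section = A = 0.03930 m²; emitting surface = 2A = 0.07860 m² (ratio 2).
αS·A_cross = εσ·A_surf·T⁴  ⇒  T⁴ = αS/(ε·2σ).
T⁴ = 0.290·36200/(0.61·2·5.67×10⁻⁸) = 1.518×10¹¹ K⁴.
T = (1.518×10¹¹)^(1/4).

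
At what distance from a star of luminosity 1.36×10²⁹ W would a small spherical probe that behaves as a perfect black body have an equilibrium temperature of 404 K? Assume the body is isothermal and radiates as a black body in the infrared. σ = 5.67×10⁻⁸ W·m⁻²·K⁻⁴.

For an isothermal black-emitting sphere, (1−a)S·πr² = σ·4πr²·T⁴ ⇒ S = 4σT⁴/(1−a).
S = 4·5.67×10⁻⁸·(404)⁴/1.00 = 6042 W/m².
Flux falls as S = L/(4πd²), so d = √(L/(4πS)) = √(1.36×10²⁹/(4π·6042)).

d ≈ 1.34×10¹² m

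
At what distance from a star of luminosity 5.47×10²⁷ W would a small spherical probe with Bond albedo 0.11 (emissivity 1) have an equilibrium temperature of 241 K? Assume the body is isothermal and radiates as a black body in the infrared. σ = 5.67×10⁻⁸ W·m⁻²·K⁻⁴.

d ≈ 7.12×10¹¹ m

For an isothermal black-emitting sphere, (1−a)S·πr² = σ·4πr²·T⁴ ⇒ S = 4σT⁴/(1−a).
S = 4·5.67×10⁻⁸·(241)⁴/0.890 = 859.6 W/m².
Flux falls as S = L/(4πd²), so d = √(L/(4πS)) = √(5.47×10²⁷/(4π·859.6)).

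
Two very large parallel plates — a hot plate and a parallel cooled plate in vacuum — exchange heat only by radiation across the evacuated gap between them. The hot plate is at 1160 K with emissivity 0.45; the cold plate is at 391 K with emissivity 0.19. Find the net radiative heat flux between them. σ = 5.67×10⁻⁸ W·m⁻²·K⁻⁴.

q ≈ 15600 W/m²

For two infinite grey parallel plates, q = σ(T₁⁴ − T₂⁴)/(1/ε₁ + 1/ε₂ − 1).
T₁⁴ − T₂⁴ = 1.811×10¹² − 2.337×10¹⁰ = 1.787×10¹² K⁴.
1/ε₁ + 1/ε₂ − 1 = 2.222 + 5.263 − 1 = 6.485.
q = 5.67×10⁻⁸ × 1.787×10¹² / 6.485.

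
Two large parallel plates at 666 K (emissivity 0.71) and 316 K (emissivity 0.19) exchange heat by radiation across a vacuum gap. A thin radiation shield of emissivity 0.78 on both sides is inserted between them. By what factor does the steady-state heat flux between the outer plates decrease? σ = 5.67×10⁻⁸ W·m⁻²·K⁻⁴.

Without shield: q₀ = σΔ(T⁴)/(1/ε₁+1/ε₂−1) with denominator 5.672.
With shield the two gaps are in series; the resistances add: (1/ε₁+1/ε_s−1)+(1/ε_s+1/ε₂−1) = 1.691+5.545 = 7.236.
Heat-flux ratio q₀/q = 7.236/5.672.

factor ≈ 1.28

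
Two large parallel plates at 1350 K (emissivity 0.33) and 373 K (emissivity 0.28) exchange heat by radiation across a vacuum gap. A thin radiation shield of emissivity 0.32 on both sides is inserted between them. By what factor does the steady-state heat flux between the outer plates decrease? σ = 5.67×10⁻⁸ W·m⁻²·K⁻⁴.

factor ≈ 1.94

Without shield: q₀ = σΔ(T⁴)/(1/ε₁+1/ε₂−1) with denominator 5.602.
With shield the two gaps are in series; the resistances add: (1/ε₁+1/ε_s−1)+(1/ε_s+1/ε₂−1) = 5.155+5.696 = 10.85.
Heat-flux ratio q₀/q = 10.85/5.602.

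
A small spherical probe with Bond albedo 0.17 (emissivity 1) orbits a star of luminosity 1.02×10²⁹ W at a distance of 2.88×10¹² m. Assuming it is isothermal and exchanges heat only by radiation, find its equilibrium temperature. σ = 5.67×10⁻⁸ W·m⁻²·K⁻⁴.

T ≈ 245 K

First find the stellar flux at distance d: S = L/(4πd²) = 1.02×10²⁹/(4π·(2.88×10¹²)²) = 978.6 W/m².
For an isothermal sphere, absorbed (1−a)S·πr² = emitted σ·4πr²·T⁴, so T⁴ = (1−a)S/(4σ).
T⁴ = 0.830·978.6/(4·5.67×10⁻⁸) = 3.581×10⁹ K⁴.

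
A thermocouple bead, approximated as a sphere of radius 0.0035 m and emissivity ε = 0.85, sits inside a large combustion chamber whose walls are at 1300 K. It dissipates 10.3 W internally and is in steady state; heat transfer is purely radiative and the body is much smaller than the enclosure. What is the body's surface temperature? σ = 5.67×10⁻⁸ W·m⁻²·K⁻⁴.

T ≈ 1440 K

For a small grey body in a large enclosure, net radiated power = εσA(T⁴ − T_w⁴).
Steady state: P = εσA(T⁴ − T_w⁴) with A = 4πr² = 1.539×10⁻⁴ m².
T⁴ = P/(εσA) + T_w⁴ = 10.3/(0.85·5.67×10⁻⁸·1.539×10⁻⁴) + (1300)⁴
    = 1.388×10¹² + 2.856×10¹² = 4.244×10¹² K⁴.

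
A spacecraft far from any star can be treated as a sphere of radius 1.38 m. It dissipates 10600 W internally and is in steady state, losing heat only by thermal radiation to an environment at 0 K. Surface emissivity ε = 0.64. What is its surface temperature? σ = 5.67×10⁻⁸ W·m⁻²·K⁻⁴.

T ≈ 332 K

Steady state: internal power = radiated power, P = εσA T⁴.
Radiating area A = 4πr² = 23.93 m².
T⁴ = P/(εσA) = 10600/(0.64·5.67×10⁻⁸·23.93) = 1.221×10¹⁰ K⁴.
T = (1.221×10¹⁰)^(1/4).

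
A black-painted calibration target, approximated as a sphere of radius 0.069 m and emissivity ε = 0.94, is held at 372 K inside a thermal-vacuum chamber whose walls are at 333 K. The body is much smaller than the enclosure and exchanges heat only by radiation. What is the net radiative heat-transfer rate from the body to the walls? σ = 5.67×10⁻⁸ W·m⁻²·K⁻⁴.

For a small grey body in a large enclosure: P_net = εσA(T_body⁴ − T_wall⁴).
A = 4πr² = 0.05983 m²; T_body⁴ − T_wall⁴ = 1.915×10¹⁰ − 1.230×10¹⁰ = 6.854×10⁹ K⁴.
|P_net| = 0.94·5.67×10⁻⁸·0.05983·6.854×10⁹.

P_net ≈ 21.9 W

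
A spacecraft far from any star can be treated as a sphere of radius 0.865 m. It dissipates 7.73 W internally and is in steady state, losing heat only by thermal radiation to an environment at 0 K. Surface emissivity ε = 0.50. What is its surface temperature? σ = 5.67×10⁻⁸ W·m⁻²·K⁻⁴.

Steady state: internal power = radiated power, P = εσA T⁴.
Radiating area A = 4πr² = 9.402 m².
T⁴ = P/(εσA) = 7.73/(0.50·5.67×10⁻⁸·9.402) = 2.900×10⁷ K⁴.
T = (2.900×10⁷)^(1/4).

T ≈ 73.4 K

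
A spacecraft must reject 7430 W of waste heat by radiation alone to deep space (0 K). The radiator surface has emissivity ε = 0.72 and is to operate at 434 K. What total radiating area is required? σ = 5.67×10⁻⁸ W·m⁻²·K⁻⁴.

P = εσA T⁴ ⇒ A = P/(εσT⁴).
T⁴ = 3.548×10¹⁰ K⁴.
A = 7430/(0.72 × 5.67×10⁻⁸ × 3.548×10¹⁰).

A ≈ 5.13 m²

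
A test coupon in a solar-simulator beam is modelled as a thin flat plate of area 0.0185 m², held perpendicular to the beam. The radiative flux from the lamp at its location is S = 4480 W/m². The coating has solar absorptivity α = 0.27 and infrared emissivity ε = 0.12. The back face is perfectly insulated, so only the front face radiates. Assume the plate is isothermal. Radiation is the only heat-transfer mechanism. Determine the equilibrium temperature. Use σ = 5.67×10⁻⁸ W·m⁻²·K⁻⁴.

T ≈ 649 K

At equilibrium, absorbed power = emitted power.
Absorbing cross-section = A = 0.01850 m²; emitting surface = A = 0.01850 m² (ratio 1).
αS·A_cross = εσ·A_surf·T⁴  ⇒  T⁴ = αS/(ε·1σ).
T⁴ = 0.270·4480/(0.12·1·5.67×10⁻⁸) = 1.778×10¹¹ K⁴.
T = (1.778×10¹¹)^(1/4).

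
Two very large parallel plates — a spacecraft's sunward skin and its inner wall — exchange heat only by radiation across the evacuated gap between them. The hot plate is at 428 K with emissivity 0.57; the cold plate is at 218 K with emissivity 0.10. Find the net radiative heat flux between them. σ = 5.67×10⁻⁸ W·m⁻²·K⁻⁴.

For two infinite grey parallel plates, q = σ(T₁⁴ − T₂⁴)/(1/ε₁ + 1/ε₂ − 1).
T₁⁴ − T₂⁴ = 3.356×10¹⁰ − 2.259×10⁹ = 3.130×10¹⁰ K⁴.
1/ε₁ + 1/ε₂ − 1 = 1.754 + 10.00 − 1 = 10.75.
q = 5.67×10⁻⁸ × 3.130×10¹⁰ / 10.75.

q ≈ 165 W/m²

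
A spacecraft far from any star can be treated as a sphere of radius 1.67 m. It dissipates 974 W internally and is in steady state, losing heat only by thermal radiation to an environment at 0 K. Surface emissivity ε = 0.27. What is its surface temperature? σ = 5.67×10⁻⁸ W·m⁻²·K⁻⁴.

Steady state: internal power = radiated power, P = εσA T⁴.
Radiating area A = 4πr² = 35.05 m².
T⁴ = P/(εσA) = 974/(0.27·5.67×10⁻⁸·35.05) = 1.815×10⁹ K⁴.
T = (1.815×10⁹)^(1/4).

T ≈ 206 K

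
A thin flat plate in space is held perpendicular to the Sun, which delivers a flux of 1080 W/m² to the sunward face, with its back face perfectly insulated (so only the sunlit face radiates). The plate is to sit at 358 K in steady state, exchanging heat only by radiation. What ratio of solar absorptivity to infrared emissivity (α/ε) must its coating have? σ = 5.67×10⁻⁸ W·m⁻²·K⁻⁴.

Balance: αS·A = εσ·1A·T⁴ ⇒ α/ε = σT⁴/S.
α/ε = 5.67×10⁻⁸·(358)⁴/1080 = 5.67×10⁻⁸·1.643×10¹⁰/1080.

α/ε ≈ 0.862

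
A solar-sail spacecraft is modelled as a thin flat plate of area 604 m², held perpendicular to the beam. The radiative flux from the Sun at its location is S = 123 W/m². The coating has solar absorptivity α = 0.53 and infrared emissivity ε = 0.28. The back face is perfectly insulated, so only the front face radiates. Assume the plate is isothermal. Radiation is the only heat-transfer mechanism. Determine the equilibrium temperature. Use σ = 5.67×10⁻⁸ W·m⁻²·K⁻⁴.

At equilibrium, absorbed power = emitted power.
Absorbing cross-section = A = 604.0 m²; emitting surface = A = 604.0 m² (ratio 1).
αS·A_cross = εσ·A_surf·T⁴  ⇒  T⁴ = αS/(ε·1σ).
T⁴ = 0.530·123/(0.28·1·5.67×10⁻⁸) = 4.106×10⁹ K⁴.
T = (4.106×10⁹)^(1/4).

T ≈ 253 K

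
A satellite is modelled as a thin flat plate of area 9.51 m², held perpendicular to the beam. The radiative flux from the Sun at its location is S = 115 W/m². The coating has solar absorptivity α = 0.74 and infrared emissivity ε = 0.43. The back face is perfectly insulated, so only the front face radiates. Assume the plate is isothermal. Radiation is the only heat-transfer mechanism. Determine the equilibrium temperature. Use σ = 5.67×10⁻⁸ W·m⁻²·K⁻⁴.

T ≈ 243 K

At equilibrium, absorbed power = emitted power.
Absorbing cross-section = A = 9.510 m²; emitting surface = A = 9.510 m² (ratio 1).
αS·A_cross = εσ·A_surf·T⁴  ⇒  T⁴ = αS/(ε·1σ).
T⁴ = 0.740·115/(0.43·1·5.67×10⁻⁸) = 3.490×10⁹ K⁴.
T = (3.490×10⁹)^(1/4).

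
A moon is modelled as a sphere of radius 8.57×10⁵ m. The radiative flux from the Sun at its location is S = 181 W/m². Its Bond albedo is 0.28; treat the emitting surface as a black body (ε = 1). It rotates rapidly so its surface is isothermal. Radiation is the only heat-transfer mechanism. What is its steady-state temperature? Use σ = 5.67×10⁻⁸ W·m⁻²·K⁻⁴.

T ≈ 155 K

At equilibrium, absorbed power = emitted power.
Absorbing cross-section = πr² = 2.307×10¹² m²; emitting surface = 4πr² = 9.229×10¹² m² (ratio 4).
(1−a)S·A_cross = εσ·A_surf·T⁴  ⇒  T⁴ = (1−a)S/(4σ).
T⁴ = 0.720·181/(4·5.67×10⁻⁸) = 5.746×10⁸ K⁴.
T = (5.746×10⁸)^(1/4).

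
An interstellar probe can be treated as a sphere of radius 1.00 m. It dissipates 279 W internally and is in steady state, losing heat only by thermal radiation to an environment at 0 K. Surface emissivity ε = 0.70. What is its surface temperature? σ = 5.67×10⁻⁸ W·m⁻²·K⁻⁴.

Steady state: internal power = radiated power, P = εσA T⁴.
Radiating area A = 4πr² = 12.57 m².
T⁴ = P/(εσA) = 279/(0.70·5.67×10⁻⁸·12.57) = 5.594×10⁸ K⁴.
T = (5.594×10⁸)^(1/4).

T ≈ 154 K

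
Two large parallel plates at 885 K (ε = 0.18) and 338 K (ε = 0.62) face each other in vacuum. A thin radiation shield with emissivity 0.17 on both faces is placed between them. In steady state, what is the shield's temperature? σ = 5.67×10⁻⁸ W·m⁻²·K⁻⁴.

T_s ≈ 702 K

In steady state the net flux on the hot side equals that on the cold side.
σ(T₁⁴−T_s⁴)/D₁ = σ(T_s⁴−T₂⁴)/D₂, with D₁ = 1/ε₁+1/ε_s−1 = 10.44, D₂ = 1/ε_s+1/ε₂−1 = 6.495.
Solve for T_s⁴: T_s⁴ = (D₂·T₁⁴ + D₁·T₂⁴)/(D₁+D₂) = 2.434×10¹¹ K⁴.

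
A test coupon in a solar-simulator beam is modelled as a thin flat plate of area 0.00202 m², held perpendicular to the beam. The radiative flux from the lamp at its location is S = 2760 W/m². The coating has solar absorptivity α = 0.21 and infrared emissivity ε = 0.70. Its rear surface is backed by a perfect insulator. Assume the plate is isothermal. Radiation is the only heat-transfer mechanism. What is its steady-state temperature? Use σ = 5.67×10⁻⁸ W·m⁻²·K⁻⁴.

T ≈ 348 K

At equilibrium, absorbed power = emitted power.
Absorbing cross-section = A = 0.002020 m²; emitting surface = A = 0.002020 m² (ratio 1).
αS·A_cross = εσ·A_surf·T⁴  ⇒  T⁴ = αS/(ε·1σ).
T⁴ = 0.210·2760/(0.70·1·5.67×10⁻⁸) = 1.460×10¹⁰ K⁴.
T = (1.460×10¹⁰)^(1/4).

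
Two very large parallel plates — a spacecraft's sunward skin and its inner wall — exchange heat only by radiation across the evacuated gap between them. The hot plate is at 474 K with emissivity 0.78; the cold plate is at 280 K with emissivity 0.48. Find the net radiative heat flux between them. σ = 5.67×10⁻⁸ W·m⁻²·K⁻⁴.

For two infinite grey parallel plates, q = σ(T₁⁴ − T₂⁴)/(1/ε₁ + 1/ε₂ − 1).
T₁⁴ − T₂⁴ = 5.048×10¹⁰ − 6.147×10⁹ = 4.433×10¹⁰ K⁴.
1/ε₁ + 1/ε₂ − 1 = 1.282 + 2.083 − 1 = 2.365.
q = 5.67×10⁻⁸ × 4.433×10¹⁰ / 2.365.

q ≈ 1060 W/m²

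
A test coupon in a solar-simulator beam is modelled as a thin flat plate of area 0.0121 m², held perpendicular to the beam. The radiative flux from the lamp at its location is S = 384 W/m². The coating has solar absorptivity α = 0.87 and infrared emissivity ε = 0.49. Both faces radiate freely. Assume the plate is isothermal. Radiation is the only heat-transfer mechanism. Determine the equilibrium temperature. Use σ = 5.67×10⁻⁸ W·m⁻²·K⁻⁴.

At equilibrium, absorbed power = emitted power.
Absorbing cross-section = A = 0.01210 m²; emitting surface = 2A = 0.02420 m² (ratio 2).
αS·A_cross = εσ·A_surf·T⁴  ⇒  T⁴ = αS/(ε·2σ).
T⁴ = 0.870·384/(0.49·2·5.67×10⁻⁸) = 6.012×10⁹ K⁴.
T = (6.012×10⁹)^(1/4).

T ≈ 278 K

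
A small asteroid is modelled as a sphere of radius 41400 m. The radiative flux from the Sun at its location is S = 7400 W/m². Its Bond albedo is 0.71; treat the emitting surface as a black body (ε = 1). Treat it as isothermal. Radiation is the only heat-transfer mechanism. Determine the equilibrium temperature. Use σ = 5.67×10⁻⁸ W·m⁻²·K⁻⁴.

T ≈ 312 K

At equilibrium, absorbed power = emitted power.
Absorbing cross-section = πr² = 5.385×10⁹ m²; emitting surface = 4πr² = 2.154×10¹⁰ m² (ratio 4).
(1−a)S·A_cross = εσ·A_surf·T⁴  ⇒  T⁴ = (1−a)S/(4σ).
T⁴ = 0.290·7400/(4·5.67×10⁻⁸) = 9.462×10⁹ K⁴.
T = (9.462×10⁹)^(1/4).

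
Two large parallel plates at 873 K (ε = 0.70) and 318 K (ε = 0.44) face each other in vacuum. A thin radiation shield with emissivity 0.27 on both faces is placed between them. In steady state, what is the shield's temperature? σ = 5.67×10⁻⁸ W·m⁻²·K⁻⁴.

T_s ≈ 753 K

In steady state the net flux on the hot side equals that on the cold side.
σ(T₁⁴−T_s⁴)/D₁ = σ(T_s⁴−T₂⁴)/D₂, with D₁ = 1/ε₁+1/ε_s−1 = 4.132, D₂ = 1/ε_s+1/ε₂−1 = 4.976.
Solve for T_s⁴: T_s⁴ = (D₂·T₁⁴ + D₁·T₂⁴)/(D₁+D₂) = 3.220×10¹¹ K⁴.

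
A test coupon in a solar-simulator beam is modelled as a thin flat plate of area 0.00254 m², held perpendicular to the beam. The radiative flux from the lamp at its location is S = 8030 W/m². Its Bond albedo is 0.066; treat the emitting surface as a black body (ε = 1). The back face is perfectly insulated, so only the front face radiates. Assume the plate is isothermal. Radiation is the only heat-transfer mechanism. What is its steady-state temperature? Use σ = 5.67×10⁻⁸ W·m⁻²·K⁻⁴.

T ≈ 603 K

At equilibrium, absorbed power = emitted power.
Absorbing cross-section = A = 0.002540 m²; emitting surface = A = 0.002540 m² (ratio 1).
(1−a)S·A_cross = εσ·A_surf·T⁴  ⇒  T⁴ = (1−a)S/(1σ).
T⁴ = 0.934·8030/(1·5.67×10⁻⁸) = 1.323×10¹¹ K⁴.
T = (1.323×10¹¹)^(1/4).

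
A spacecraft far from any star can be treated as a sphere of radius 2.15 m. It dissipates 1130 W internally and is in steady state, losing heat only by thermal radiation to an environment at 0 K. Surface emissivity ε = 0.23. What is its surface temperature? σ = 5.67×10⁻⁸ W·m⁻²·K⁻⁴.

T ≈ 197 K

Steady state: internal power = radiated power, P = εσA T⁴.
Radiating area A = 4πr² = 58.09 m².
T⁴ = P/(εσA) = 1130/(0.23·5.67×10⁻⁸·58.09) = 1.492×10⁹ K⁴.
T = (1.492×10⁹)^(1/4).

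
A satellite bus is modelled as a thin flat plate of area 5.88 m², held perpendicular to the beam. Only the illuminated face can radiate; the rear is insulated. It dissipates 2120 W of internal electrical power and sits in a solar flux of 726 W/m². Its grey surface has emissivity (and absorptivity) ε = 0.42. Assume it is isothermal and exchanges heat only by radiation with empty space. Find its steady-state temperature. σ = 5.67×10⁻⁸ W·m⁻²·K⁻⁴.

T ≈ 409 K

At steady state, absorbed solar power + internal power = radiated power.
Absorbed: α·S·A_cross = 0.42·726·5.880 = 1793 W (cross-section A).
Total input = 1793 + 2120 = 3913 W.
Radiated: εσ·A_surf·T⁴ with A_surf = A = 5.880 m².
T⁴ = 3913/(0.42·5.67×10⁻⁸·5.880) = 2.794×10¹⁰ K⁴.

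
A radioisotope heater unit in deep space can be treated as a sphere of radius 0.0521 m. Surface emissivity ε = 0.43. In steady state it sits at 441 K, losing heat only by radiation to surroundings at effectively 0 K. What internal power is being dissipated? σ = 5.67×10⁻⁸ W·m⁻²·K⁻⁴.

P ≈ 31.5 W

Steady state: P = εσA T⁴.
A = 4πr² = 0.03411 m²; T⁴ = (441)⁴ = 3.782×10¹⁰ K⁴.
P = 0.43 × 5.67×10⁻⁸ × 0.03411 × 3.782×10¹⁰.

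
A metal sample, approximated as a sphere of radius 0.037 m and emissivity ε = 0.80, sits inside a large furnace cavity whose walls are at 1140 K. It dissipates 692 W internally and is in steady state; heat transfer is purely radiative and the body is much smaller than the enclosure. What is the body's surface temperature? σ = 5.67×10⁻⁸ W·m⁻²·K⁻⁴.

For a small grey body in a large enclosure, net radiated power = εσA(T⁴ − T_w⁴).
Steady state: P = εσA(T⁴ − T_w⁴) with A = 4πr² = 0.01720 m².
T⁴ = P/(εσA) + T_w⁴ = 692/(0.80·5.67×10⁻⁸·0.01720) + (1140)⁴
    = 8.868×10¹¹ + 1.689×10¹² = 2.576×10¹² K⁴.

T ≈ 1270 K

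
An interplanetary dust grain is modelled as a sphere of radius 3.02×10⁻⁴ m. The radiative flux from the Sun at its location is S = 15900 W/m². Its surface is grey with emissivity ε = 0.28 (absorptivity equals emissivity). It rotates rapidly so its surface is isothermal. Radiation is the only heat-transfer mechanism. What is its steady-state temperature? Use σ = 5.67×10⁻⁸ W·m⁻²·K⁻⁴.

T ≈ 515 K

At equilibrium, absorbed power = emitted power.
Absorbing cross-section = πr² = 2.865×10⁻⁷ m²; emitting surface = 4πr² = 1.146×10⁻⁶ m² (ratio 4).
εS·A_cross = εσ·A_surf·T⁴  ⇒  T⁴ = S/(4σ)   (ε cancels).
T⁴ = 15900/(4·5.67×10⁻⁸) = 7.011×10¹⁰ K⁴.
T = (7.011×10¹⁰)^(1/4).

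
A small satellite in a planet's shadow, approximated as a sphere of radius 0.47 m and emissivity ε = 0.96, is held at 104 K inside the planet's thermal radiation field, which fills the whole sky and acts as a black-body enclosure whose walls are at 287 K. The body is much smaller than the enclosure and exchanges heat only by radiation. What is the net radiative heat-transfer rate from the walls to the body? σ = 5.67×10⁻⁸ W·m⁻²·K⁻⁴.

P_net ≈ 1010 W

For a small grey body in a large enclosure: P_net = εσA(T_body⁴ − T_wall⁴).
A = 4πr² = 2.776 m²; T_body⁴ − T_wall⁴ = 1.170×10⁸ − 6.785×10⁹ = -6.668×10⁹ K⁴.
|P_net| = 0.96·5.67×10⁻⁸·2.776·6.668×10⁹.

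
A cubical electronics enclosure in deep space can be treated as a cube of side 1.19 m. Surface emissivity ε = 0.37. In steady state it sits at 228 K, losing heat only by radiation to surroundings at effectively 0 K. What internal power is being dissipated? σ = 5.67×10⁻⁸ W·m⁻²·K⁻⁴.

P ≈ 482 W

Steady state: P = εσA T⁴.
A = 6L² = 8.497 m²; T⁴ = (228)⁴ = 2.702×10⁹ K⁴.
P = 0.37 × 5.67×10⁻⁸ × 8.497 × 2.702×10⁹.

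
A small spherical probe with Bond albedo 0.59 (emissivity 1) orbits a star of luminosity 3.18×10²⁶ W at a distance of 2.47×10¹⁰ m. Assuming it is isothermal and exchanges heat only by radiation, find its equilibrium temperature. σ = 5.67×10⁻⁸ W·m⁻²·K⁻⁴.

T ≈ 523 K

First find the stellar flux at distance d: S = L/(4πd²) = 3.18×10²⁶/(4π·(2.47×10¹⁰)²) = 41480 W/m².
For an isothermal sphere, absorbed (1−a)S·πr² = emitted σ·4πr²·T⁴, so T⁴ = (1−a)S/(4σ).
T⁴ = 0.410·41480/(4·5.67×10⁻⁸) = 7.498×10¹⁰ K⁴.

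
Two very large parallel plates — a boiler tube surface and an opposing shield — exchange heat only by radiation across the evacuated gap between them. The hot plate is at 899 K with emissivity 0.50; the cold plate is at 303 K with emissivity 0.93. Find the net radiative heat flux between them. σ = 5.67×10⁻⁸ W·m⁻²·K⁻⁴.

q ≈ 17600 W/m²

For two infinite grey parallel plates, q = σ(T₁⁴ − T₂⁴)/(1/ε₁ + 1/ε₂ − 1).
T₁⁴ − T₂⁴ = 6.532×10¹¹ − 8.429×10⁹ = 6.448×10¹¹ K⁴.
1/ε₁ + 1/ε₂ − 1 = 2.000 + 1.075 − 1 = 2.075.
q = 5.67×10⁻⁸ × 6.448×10¹¹ / 2.075.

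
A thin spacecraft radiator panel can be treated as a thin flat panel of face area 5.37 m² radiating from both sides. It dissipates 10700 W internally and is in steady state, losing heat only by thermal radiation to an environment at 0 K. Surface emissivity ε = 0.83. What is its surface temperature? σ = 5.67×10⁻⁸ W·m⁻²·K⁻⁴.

T ≈ 381 K

Steady state: internal power = radiated power, P = εσA T⁴.
Radiating area A = 2·5.37 = 10.74 m².
T⁴ = P/(εσA) = 10700/(0.83·5.67×10⁻⁸·10.74) = 2.117×10¹⁰ K⁴.
T = (2.117×10¹⁰)^(1/4).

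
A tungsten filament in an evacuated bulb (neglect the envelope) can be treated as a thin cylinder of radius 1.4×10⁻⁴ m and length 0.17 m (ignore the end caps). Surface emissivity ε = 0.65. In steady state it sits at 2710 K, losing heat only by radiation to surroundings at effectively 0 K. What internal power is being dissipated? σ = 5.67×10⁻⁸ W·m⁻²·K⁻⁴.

Steady state: P = εσA T⁴.
A = 2πrL = 1.495×10⁻⁴ m²; T⁴ = (2710)⁴ = 5.394×10¹³ K⁴.
P = 0.65 × 5.67×10⁻⁸ × 1.495×10⁻⁴ × 5.394×10¹³.

P ≈ 297 W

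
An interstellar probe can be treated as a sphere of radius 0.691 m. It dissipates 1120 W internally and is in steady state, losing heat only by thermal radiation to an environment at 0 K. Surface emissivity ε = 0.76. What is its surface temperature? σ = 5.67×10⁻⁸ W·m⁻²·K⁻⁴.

Steady state: internal power = radiated power, P = εσA T⁴.
Radiating area A = 4πr² = 6.000 m².
T⁴ = P/(εσA) = 1120/(0.76·5.67×10⁻⁸·6.000) = 4.332×10⁹ K⁴.
T = (4.332×10⁹)^(1/4).

T ≈ 257 K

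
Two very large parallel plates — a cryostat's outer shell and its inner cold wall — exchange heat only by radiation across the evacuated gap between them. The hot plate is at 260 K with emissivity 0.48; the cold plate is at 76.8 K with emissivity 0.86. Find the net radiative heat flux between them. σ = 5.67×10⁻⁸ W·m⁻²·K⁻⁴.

q ≈ 114 W/m²

For two infinite grey parallel plates, q = σ(T₁⁴ − T₂⁴)/(1/ε₁ + 1/ε₂ − 1).
T₁⁴ − T₂⁴ = 4.570×10⁹ − 3.479×10⁷ = 4.535×10⁹ K⁴.
1/ε₁ + 1/ε₂ − 1 = 2.083 + 1.163 − 1 = 2.246.
q = 5.67×10⁻⁸ × 4.535×10⁹ / 2.246.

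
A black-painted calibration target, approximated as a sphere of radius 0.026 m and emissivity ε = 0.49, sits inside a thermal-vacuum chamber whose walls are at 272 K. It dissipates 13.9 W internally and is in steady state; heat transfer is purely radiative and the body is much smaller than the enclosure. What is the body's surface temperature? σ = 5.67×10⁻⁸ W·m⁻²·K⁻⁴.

For a small grey body in a large enclosure, net radiated power = εσA(T⁴ − T_w⁴).
Steady state: P = εσA(T⁴ − T_w⁴) with A = 4πr² = 0.008495 m².
T⁴ = P/(εσA) + T_w⁴ = 13.9/(0.49·5.67×10⁻⁸·0.008495) + (272)⁴
    = 5.890×10¹⁰ + 5.474×10⁹ = 6.437×10¹⁰ K⁴.

T ≈ 504 K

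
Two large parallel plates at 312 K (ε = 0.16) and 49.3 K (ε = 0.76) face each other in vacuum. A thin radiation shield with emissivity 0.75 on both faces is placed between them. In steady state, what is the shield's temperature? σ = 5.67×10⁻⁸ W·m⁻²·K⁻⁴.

In steady state the net flux on the hot side equals that on the cold side.
σ(T₁⁴−T_s⁴)/D₁ = σ(T_s⁴−T₂⁴)/D₂, with D₁ = 1/ε₁+1/ε_s−1 = 6.583, D₂ = 1/ε_s+1/ε₂−1 = 1.649.
Solve for T_s⁴: T_s⁴ = (D₂·T₁⁴ + D₁·T₂⁴)/(D₁+D₂) = 1.903×10⁹ K⁴.

T_s ≈ 209 K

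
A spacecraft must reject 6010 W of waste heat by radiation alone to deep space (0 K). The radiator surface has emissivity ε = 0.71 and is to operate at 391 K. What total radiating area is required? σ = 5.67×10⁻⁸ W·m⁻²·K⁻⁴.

A ≈ 6.39 m²

P = εσA T⁴ ⇒ A = P/(εσT⁴).
T⁴ = 2.337×10¹⁰ K⁴.
A = 6010/(0.71 × 5.67×10⁻⁸ × 2.337×10¹⁰).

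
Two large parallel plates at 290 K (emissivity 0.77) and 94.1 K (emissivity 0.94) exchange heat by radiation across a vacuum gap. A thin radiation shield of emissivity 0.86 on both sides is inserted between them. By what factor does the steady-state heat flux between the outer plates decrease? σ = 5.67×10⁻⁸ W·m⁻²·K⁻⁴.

Without shield: q₀ = σΔ(T⁴)/(1/ε₁+1/ε₂−1) with denominator 1.363.
With shield the two gaps are in series; the resistances add: (1/ε₁+1/ε_s−1)+(1/ε_s+1/ε₂−1) = 1.461+1.227 = 2.688.
Heat-flux ratio q₀/q = 2.688/1.363.

factor ≈ 1.97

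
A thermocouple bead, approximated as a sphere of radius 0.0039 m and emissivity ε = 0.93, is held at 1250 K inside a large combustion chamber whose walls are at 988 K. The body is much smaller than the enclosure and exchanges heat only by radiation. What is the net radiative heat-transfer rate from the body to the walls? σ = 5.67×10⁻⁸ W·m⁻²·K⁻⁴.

For a small grey body in a large enclosure: P_net = εσA(T_body⁴ − T_wall⁴).
A = 4πr² = 1.911×10⁻⁴ m²; T_body⁴ − T_wall⁴ = 2.441×10¹² − 9.529×10¹¹ = 1.489×10¹² K⁴.
|P_net| = 0.93·5.67×10⁻⁸·1.911×10⁻⁴·1.489×10¹².

P_net ≈ 15.0 W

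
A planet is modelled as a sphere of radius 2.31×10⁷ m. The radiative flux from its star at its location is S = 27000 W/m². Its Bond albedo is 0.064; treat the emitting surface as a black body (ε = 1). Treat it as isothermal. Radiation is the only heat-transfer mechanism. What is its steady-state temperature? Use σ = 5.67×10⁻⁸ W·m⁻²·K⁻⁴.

At equilibrium, absorbed power = emitted power.
Absorbing cross-section = πr² = 1.676×10¹⁵ m²; emitting surface = 4πr² = 6.706×10¹⁵ m² (ratio 4).
(1−a)S·A_cross = εσ·A_surf·T⁴  ⇒  T⁴ = (1−a)S/(4σ).
T⁴ = 0.936·27000/(4·5.67×10⁻⁸) = 1.114×10¹¹ K⁴.
T = (1.114×10¹¹)^(1/4).

T ≈ 578 K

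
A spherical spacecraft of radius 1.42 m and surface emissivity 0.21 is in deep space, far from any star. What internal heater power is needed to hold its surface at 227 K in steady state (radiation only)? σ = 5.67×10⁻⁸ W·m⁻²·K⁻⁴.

P ≈ 801 W

P = εσ·4πr²·T⁴.
4πr² = 25.34 m²; T⁴ = 2.655×10⁹ K⁴.
P = 0.21·5.67×10⁻⁸·25.34·2.655×10⁹.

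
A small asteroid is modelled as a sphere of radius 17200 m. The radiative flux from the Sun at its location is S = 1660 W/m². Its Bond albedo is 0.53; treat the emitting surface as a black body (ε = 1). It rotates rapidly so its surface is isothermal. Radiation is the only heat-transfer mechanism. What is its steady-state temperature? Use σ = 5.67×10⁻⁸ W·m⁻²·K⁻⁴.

At equilibrium, absorbed power = emitted power.
Absorbing cross-section = πr² = 9.294×10⁸ m²; emitting surface = 4πr² = 3.718×10⁹ m² (ratio 4).
(1−a)S·A_cross = εσ·A_surf·T⁴  ⇒  T⁴ = (1−a)S/(4σ).
T⁴ = 0.470·1660/(4·5.67×10⁻⁸) = 3.440×10⁹ K⁴.
T = (3.440×10⁹)^(1/4).

T ≈ 242 K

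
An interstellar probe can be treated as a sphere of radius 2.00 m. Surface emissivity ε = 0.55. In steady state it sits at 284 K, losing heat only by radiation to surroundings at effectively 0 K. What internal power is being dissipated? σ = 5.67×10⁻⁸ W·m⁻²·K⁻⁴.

P ≈ 10200 W

Steady state: P = εσA T⁴.
A = 4πr² = 50.27 m²; T⁴ = (284)⁴ = 6.505×10⁹ K⁴.
P = 0.55 × 5.67×10⁻⁸ × 50.27 × 6.505×10⁹.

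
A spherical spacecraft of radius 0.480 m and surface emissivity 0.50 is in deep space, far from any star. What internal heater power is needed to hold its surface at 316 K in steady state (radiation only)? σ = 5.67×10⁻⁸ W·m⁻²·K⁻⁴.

P ≈ 818 W

P = εσ·4πr²·T⁴.
4πr² = 2.895 m²; T⁴ = 9.971×10⁹ K⁴.
P = 0.50·5.67×10⁻⁸·2.895·9.971×10⁹.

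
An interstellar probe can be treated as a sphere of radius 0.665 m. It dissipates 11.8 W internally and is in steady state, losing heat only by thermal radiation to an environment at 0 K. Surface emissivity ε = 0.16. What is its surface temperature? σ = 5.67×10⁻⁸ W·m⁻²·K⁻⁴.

Steady state: internal power = radiated power, P = εσA T⁴.
Radiating area A = 4πr² = 5.557 m².
T⁴ = P/(εσA) = 11.8/(0.16·5.67×10⁻⁸·5.557) = 2.341×10⁸ K⁴.
T = (2.341×10⁸)^(1/4).

T ≈ 124 K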